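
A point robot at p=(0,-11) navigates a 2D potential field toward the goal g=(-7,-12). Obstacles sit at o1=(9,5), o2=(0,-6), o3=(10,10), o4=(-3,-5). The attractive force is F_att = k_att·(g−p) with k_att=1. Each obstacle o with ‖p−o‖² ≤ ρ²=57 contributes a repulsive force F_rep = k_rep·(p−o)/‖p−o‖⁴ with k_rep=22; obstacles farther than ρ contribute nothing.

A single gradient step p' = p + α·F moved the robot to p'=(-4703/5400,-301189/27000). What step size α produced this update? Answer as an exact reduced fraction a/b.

α = 1/8

F_att = 1·(g−p) = 1·(-7,-1) = (-7.0000,-1.0000)
o1: d²=337 > ρ²=57 → inactive
o2: d²=25 ≤ ρ²=57; F_rep = 22·(0,-5)/25² = (0.0000,-0.1760)
o3: d²=541 > ρ²=57 → inactive
o4: d²=45 ≤ ρ²=57; F_rep = 22·(3,-6)/45² = (0.0326,-0.0652)
F = F_att + ΣF_rep = (-6.9674,-1.2412)
Δp = p'−p = (-0.8709,-0.1551); α = Δx/Fx = (-4703/5400) / (-4703/675) = 1/8
check: Δy/Fy = (-4189/27000) / (-4189/3375) = 1/8 ✓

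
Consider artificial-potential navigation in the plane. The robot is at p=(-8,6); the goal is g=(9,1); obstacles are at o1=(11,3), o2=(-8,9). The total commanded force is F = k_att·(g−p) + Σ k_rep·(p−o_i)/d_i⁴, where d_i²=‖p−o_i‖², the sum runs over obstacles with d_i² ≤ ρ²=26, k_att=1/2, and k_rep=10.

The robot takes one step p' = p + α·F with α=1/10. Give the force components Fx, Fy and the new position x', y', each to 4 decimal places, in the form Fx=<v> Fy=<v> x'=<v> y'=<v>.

F_att = 1/2·(g−p) = 1/2·(17,-5) = (8.5000,-2.5000)
o1: d²=370 > ρ²=26 → inactive
o2: d²=9 ≤ ρ²=26; F_rep = 10·(0,-3)/9² = (0.0000,-0.3704)
F = F_att + ΣF_rep = (8.5000,-2.8704)
p' = p + 1/10·F = (-7.1500,5.7130)

Fx=8.5000 Fy=-2.8704 x'=-7.1500 y'=5.7130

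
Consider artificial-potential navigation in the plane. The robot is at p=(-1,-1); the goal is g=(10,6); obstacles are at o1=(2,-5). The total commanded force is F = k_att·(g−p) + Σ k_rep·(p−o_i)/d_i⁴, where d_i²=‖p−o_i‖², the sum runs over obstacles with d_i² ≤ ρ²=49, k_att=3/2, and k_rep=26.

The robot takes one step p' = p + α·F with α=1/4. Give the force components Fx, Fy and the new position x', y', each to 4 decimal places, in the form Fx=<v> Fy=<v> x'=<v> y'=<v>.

Fx=16.3752 Fy=10.6664 x'=3.0938 y'=1.6666

F_att = 3/2·(g−p) = 3/2·(11,7) = (16.5000,10.5000)
o1: d²=25 ≤ ρ²=49; F_rep = 26·(-3,4)/25² = (-0.1248,0.1664)
F = F_att + ΣF_rep = (16.3752,10.6664)
p' = p + 1/4·F = (3.0938,1.6666)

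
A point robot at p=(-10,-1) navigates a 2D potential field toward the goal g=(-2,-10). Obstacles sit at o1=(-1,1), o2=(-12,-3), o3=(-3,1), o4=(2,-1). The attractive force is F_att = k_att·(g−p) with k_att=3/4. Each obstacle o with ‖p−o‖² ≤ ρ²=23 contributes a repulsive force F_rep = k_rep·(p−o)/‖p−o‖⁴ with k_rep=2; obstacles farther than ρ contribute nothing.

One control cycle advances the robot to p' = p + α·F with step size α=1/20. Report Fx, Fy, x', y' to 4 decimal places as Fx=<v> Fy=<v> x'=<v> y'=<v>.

Fx=6.0625 Fy=-6.6875 x'=-9.6969 y'=-1.3344

F_att = 3/4·(g−p) = 3/4·(8,-9) = (6.0000,-6.7500)
o1: d²=85 > ρ²=23 → inactive
o2: d²=8 ≤ ρ²=23; F_rep = 2·(2,2)/8² = (0.0625,0.0625)
o3: d²=53 > ρ²=23 → inactive
o4: d²=144 > ρ²=23 → inactive
F = F_att + ΣF_rep = (6.0625,-6.6875)
p' = p + 1/20·F = (-9.6969,-1.3344)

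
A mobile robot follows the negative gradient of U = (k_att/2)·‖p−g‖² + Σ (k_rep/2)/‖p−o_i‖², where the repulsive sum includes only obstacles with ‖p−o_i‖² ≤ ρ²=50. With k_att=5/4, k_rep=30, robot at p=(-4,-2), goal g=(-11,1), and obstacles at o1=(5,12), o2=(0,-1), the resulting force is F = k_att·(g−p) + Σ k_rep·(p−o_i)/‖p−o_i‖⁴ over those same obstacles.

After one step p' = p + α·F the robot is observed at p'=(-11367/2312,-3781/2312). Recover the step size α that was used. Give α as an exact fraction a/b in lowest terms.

α = 1/10

F_att = 5/4·(g−p) = 5/4·(-7,3) = (-8.7500,3.7500)
o1: d²=277 > ρ²=50 → inactive
o2: d²=17 ≤ ρ²=50; F_rep = 30·(-4,-1)/17² = (-0.4152,-0.1038)
F = F_att + ΣF_rep = (-9.1652,3.6462)
Δp = p'−p = (-0.9165,0.3646); α = Δx/Fx = (-2119/2312) / (-10595/1156) = 1/10
check: Δy/Fy = (843/2312) / (4215/1156) = 1/10 ✓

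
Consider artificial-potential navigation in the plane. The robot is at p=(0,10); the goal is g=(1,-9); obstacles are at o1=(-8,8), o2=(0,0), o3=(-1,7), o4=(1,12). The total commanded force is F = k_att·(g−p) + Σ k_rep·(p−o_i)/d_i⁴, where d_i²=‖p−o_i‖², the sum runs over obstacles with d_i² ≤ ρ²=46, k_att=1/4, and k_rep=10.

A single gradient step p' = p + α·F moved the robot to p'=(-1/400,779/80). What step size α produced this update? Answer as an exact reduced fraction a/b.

α = 1/20

F_att = 1/4·(g−p) = 1/4·(1,-19) = (0.2500,-4.7500)
o1: d²=68 > ρ²=46 → inactive
o2: d²=100 > ρ²=46 → inactive
o3: d²=10 ≤ ρ²=46; F_rep = 10·(1,3)/10² = (0.1000,0.3000)
o4: d²=5 ≤ ρ²=46; F_rep = 10·(-1,-2)/5² = (-0.4000,-0.8000)
F = F_att + ΣF_rep = (-0.0500,-5.2500)
Δp = p'−p = (-0.0025,-0.2625); α = Δx/Fx = (-1/400) / (-1/20) = 1/20
check: Δy/Fy = (-21/80) / (-21/4) = 1/20 ✓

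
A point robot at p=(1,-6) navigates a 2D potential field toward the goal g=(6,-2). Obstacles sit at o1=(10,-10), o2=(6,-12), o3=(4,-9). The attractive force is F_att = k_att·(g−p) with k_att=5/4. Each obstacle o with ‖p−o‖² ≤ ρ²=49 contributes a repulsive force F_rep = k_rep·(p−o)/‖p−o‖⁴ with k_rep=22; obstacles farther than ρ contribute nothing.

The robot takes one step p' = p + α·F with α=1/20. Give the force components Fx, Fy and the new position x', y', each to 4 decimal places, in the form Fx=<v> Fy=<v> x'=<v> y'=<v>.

F_att = 5/4·(g−p) = 5/4·(5,4) = (6.2500,5.0000)
o1: d²=97 > ρ²=49 → inactive
o2: d²=61 > ρ²=49 → inactive
o3: d²=18 ≤ ρ²=49; F_rep = 22·(-3,3)/18² = (-0.2037,0.2037)
F = F_att + ΣF_rep = (6.0463,5.2037)
p' = p + 1/20·F = (1.3023,-5.7398)

Fx=6.0463 Fy=5.2037 x'=1.3023 y'=-5.7398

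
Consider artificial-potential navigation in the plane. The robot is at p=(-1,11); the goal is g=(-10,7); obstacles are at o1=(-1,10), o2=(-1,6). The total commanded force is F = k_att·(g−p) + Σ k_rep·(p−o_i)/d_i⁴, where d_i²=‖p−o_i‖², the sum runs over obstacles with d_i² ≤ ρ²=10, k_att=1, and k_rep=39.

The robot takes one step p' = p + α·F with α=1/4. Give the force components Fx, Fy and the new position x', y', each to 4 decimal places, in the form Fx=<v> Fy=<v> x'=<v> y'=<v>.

Fx=-9.0000 Fy=35.0000 x'=-3.2500 y'=19.7500

F_att = 1·(g−p) = 1·(-9,-4) = (-9.0000,-4.0000)
o1: d²=1 ≤ ρ²=10; F_rep = 39·(0,1)/1² = (0.0000,39.0000)
o2: d²=25 > ρ²=10 → inactive
F = F_att + ΣF_rep = (-9.0000,35.0000)
p' = p + 1/4·F = (-3.2500,19.7500)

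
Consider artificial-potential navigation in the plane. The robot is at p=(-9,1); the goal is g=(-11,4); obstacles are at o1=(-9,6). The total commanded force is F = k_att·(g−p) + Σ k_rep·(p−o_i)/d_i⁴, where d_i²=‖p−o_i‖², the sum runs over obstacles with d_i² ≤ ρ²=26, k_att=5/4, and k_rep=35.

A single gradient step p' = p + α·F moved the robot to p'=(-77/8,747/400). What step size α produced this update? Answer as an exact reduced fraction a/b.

α = 1/4

F_att = 5/4·(g−p) = 5/4·(-2,3) = (-2.5000,3.7500)
o1: d²=25 ≤ ρ²=26; F_rep = 35·(0,-5)/25² = (0.0000,-0.2800)
F = F_att + ΣF_rep = (-2.5000,3.4700)
Δp = p'−p = (-0.6250,0.8675); α = Δx/Fx = (-5/8) / (-5/2) = 1/4
check: Δy/Fy = (347/400) / (347/100) = 1/4 ✓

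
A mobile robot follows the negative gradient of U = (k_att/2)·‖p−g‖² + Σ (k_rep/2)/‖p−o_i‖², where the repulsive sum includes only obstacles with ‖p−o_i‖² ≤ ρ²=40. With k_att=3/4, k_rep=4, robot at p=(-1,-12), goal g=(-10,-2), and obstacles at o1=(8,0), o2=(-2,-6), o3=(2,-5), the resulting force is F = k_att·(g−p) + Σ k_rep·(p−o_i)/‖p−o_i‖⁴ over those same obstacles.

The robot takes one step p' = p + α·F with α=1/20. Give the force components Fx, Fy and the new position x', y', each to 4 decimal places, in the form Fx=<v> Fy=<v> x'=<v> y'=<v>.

Fx=-6.7471 Fy=7.4825 x'=-1.3374 y'=-11.6259

F_att = 3/4·(g−p) = 3/4·(-9,10) = (-6.7500,7.5000)
o1: d²=225 > ρ²=40 → inactive
o2: d²=37 ≤ ρ²=40; F_rep = 4·(1,-6)/37² = (0.0029,-0.0175)
o3: d²=58 > ρ²=40 → inactive
F = F_att + ΣF_rep = (-6.7471,7.4825)
p' = p + 1/20·F = (-1.3374,-11.6259)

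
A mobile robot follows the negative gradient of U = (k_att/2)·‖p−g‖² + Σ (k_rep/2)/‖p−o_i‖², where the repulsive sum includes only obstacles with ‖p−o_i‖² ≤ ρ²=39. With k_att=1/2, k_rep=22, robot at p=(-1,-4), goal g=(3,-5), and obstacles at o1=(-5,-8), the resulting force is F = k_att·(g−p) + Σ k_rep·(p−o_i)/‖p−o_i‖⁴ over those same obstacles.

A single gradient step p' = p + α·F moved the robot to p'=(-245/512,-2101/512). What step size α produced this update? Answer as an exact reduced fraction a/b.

α = 1/4

F_att = 1/2·(g−p) = 1/2·(4,-1) = (2.0000,-0.5000)
o1: d²=32 ≤ ρ²=39; F_rep = 22·(4,4)/32² = (0.0859,0.0859)
F = F_att + ΣF_rep = (2.0859,-0.4141)
Δp = p'−p = (0.5215,-0.1035); α = Δx/Fx = (267/512) / (267/128) = 1/4
check: Δy/Fy = (-53/512) / (-53/128) = 1/4 ✓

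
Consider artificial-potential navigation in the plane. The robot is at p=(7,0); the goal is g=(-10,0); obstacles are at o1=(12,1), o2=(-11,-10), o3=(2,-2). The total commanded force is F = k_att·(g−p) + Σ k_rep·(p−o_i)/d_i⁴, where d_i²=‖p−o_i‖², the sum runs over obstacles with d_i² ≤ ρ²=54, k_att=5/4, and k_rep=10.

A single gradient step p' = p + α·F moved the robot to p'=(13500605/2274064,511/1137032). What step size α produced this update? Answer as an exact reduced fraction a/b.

α = 1/20

F_att = 5/4·(g−p) = 5/4·(-17,0) = (-21.2500,0.0000)
o1: d²=26 ≤ ρ²=54; F_rep = 10·(-5,-1)/26² = (-0.0740,-0.0148)
o2: d²=424 > ρ²=54 → inactive
o3: d²=29 ≤ ρ²=54; F_rep = 10·(5,2)/29² = (0.0595,0.0238)
F = F_att + ΣF_rep = (-21.2645,0.0090)
Δp = p'−p = (-1.0632,0.0004); α = Δx/Fx = (-2417843/2274064) / (-12089215/568516) = 1/20
check: Δy/Fy = (511/1137032) / (2555/284258) = 1/20 ✓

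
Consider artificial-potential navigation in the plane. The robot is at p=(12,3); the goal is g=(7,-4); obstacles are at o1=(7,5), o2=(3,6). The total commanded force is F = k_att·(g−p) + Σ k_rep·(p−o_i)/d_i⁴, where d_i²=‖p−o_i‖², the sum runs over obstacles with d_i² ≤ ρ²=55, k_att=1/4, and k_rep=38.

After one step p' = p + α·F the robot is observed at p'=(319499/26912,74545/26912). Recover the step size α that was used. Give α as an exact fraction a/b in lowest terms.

F_att = 1/4·(g−p) = 1/4·(-5,-7) = (-1.2500,-1.7500)
o1: d²=29 ≤ ρ²=55; F_rep = 38·(5,-2)/29² = (0.2259,-0.0904)
o2: d²=90 > ρ²=55 → inactive
F = F_att + ΣF_rep = (-1.0241,-1.8404)
Δp = p'−p = (-0.1280,-0.2300); α = Δx/Fx = (-3445/26912) / (-3445/3364) = 1/8
check: Δy/Fy = (-6191/26912) / (-6191/3364) = 1/8 ✓

α = 1/8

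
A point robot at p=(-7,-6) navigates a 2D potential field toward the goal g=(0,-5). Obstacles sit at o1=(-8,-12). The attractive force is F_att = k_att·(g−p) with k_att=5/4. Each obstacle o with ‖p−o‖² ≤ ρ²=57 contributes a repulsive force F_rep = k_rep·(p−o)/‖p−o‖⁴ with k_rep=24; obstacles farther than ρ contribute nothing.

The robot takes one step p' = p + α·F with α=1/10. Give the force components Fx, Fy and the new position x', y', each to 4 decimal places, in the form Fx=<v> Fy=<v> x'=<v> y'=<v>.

F_att = 5/4·(g−p) = 5/4·(7,1) = (8.7500,1.2500)
o1: d²=37 ≤ ρ²=57; F_rep = 24·(1,6)/37² = (0.0175,0.1052)
F = F_att + ΣF_rep = (8.7675,1.3552)
p' = p + 1/10·F = (-6.1232,-5.8645)

Fx=8.7675 Fy=1.3552 x'=-6.1232 y'=-5.8645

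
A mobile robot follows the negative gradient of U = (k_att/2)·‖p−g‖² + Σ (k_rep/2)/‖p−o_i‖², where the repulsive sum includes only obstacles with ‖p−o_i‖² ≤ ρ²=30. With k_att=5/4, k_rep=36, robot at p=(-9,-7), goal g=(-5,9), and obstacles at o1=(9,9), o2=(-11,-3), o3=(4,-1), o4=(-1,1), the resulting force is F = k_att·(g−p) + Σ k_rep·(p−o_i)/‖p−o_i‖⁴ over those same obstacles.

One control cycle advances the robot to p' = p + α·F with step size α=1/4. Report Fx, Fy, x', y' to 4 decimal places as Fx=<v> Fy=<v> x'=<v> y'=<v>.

Fx=5.1800 Fy=19.6400 x'=-7.7050 y'=-2.0900

F_att = 5/4·(g−p) = 5/4·(4,16) = (5.0000,20.0000)
o1: d²=580 > ρ²=30 → inactive
o2: d²=20 ≤ ρ²=30; F_rep = 36·(2,-4)/20² = (0.1800,-0.3600)
o3: d²=205 > ρ²=30 → inactive
o4: d²=128 > ρ²=30 → inactive
F = F_att + ΣF_rep = (5.1800,19.6400)
p' = p + 1/4·F = (-7.7050,-2.0900)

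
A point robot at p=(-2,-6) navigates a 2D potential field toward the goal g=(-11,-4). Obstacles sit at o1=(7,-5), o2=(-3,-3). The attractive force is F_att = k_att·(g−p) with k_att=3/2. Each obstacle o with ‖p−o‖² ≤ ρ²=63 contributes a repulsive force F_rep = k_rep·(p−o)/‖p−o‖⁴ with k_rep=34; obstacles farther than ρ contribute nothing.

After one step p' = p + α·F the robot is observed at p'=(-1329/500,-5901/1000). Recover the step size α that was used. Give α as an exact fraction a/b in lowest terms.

α = 1/20

F_att = 3/2·(g−p) = 3/2·(-9,2) = (-13.5000,3.0000)
o1: d²=82 > ρ²=63 → inactive
o2: d²=10 ≤ ρ²=63; F_rep = 34·(1,-3)/10² = (0.3400,-1.0200)
F = F_att + ΣF_rep = (-13.1600,1.9800)
Δp = p'−p = (-0.6580,0.0990); α = Δx/Fx = (-329/500) / (-329/25) = 1/20
check: Δy/Fy = (99/1000) / (99/50) = 1/20 ✓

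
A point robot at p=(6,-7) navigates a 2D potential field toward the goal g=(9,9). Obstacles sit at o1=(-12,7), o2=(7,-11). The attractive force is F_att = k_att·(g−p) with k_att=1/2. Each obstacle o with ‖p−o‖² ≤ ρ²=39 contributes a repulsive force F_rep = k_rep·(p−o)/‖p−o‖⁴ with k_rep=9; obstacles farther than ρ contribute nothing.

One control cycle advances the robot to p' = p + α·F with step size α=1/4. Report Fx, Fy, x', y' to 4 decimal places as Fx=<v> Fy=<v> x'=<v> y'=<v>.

Fx=1.4689 Fy=8.1246 x'=6.3672 y'=-4.9689

F_att = 1/2·(g−p) = 1/2·(3,16) = (1.5000,8.0000)
o1: d²=520 > ρ²=39 → inactive
o2: d²=17 ≤ ρ²=39; F_rep = 9·(-1,4)/17² = (-0.0311,0.1246)
F = F_att + ΣF_rep = (1.4689,8.1246)
p' = p + 1/4·F = (6.3672,-4.9689)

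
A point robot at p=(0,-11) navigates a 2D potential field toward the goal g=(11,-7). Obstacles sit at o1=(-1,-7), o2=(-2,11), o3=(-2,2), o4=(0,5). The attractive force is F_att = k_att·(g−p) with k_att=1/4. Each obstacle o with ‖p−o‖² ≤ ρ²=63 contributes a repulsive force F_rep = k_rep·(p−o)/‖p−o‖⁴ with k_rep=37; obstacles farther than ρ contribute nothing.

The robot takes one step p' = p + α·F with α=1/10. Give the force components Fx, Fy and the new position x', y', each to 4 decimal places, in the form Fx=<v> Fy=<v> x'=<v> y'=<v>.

Fx=2.8780 Fy=0.4879 x'=0.2878 y'=-10.9512

F_att = 1/4·(g−p) = 1/4·(11,4) = (2.7500,1.0000)
o1: d²=17 ≤ ρ²=63; F_rep = 37·(1,-4)/17² = (0.1280,-0.5121)
o2: d²=488 > ρ²=63 → inactive
o3: d²=173 > ρ²=63 → inactive
o4: d²=256 > ρ²=63 → inactive
F = F_att + ΣF_rep = (2.8780,0.4879)
p' = p + 1/10·F = (0.2878,-10.9512)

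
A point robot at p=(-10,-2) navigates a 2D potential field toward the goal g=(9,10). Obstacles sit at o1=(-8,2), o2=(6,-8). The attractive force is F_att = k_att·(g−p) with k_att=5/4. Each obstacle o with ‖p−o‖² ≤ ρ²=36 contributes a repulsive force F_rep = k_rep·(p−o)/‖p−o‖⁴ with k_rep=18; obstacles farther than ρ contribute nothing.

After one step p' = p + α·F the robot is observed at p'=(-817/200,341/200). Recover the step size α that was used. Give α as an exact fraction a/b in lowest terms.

F_att = 5/4·(g−p) = 5/4·(19,12) = (23.7500,15.0000)
o1: d²=20 ≤ ρ²=36; F_rep = 18·(-2,-4)/20² = (-0.0900,-0.1800)
o2: d²=292 > ρ²=36 → inactive
F = F_att + ΣF_rep = (23.6600,14.8200)
Δp = p'−p = (5.9150,3.7050); α = Δx/Fx = (1183/200) / (1183/50) = 1/4
check: Δy/Fy = (741/200) / (741/50) = 1/4 ✓

α = 1/4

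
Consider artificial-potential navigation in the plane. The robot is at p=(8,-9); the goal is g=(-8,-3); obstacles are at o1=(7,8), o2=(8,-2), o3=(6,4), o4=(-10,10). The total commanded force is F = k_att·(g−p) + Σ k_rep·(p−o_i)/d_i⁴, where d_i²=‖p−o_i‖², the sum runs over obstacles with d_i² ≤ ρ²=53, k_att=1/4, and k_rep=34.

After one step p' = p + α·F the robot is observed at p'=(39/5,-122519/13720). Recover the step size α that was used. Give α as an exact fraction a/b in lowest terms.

α = 1/20

F_att = 1/4·(g−p) = 1/4·(-16,6) = (-4.0000,1.5000)
o1: d²=290 > ρ²=53 → inactive
o2: d²=49 ≤ ρ²=53; F_rep = 34·(0,-7)/49² = (0.0000,-0.0991)
o3: d²=173 > ρ²=53 → inactive
o4: d²=685 > ρ²=53 → inactive
F = F_att + ΣF_rep = (-4.0000,1.4009)
Δp = p'−p = (-0.2000,0.0700); α = Δx/Fx = (-1/5) / (-4) = 1/20
check: Δy/Fy = (961/13720) / (961/686) = 1/20 ✓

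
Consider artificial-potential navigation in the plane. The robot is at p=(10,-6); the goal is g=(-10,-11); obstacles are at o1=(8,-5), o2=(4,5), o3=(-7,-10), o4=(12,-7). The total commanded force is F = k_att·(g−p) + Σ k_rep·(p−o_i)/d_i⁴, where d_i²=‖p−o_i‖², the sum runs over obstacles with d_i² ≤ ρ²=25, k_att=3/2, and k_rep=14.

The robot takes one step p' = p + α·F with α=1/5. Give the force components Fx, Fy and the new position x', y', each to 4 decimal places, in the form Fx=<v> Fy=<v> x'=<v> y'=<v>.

Fx=-30.0000 Fy=-7.5000 x'=4.0000 y'=-7.5000

F_att = 3/2·(g−p) = 3/2·(-20,-5) = (-30.0000,-7.5000)
o1: d²=5 ≤ ρ²=25; F_rep = 14·(2,-1)/5² = (1.1200,-0.5600)
o2: d²=157 > ρ²=25 → inactive
o3: d²=305 > ρ²=25 → inactive
o4: d²=5 ≤ ρ²=25; F_rep = 14·(-2,1)/5² = (-1.1200,0.5600)
F = F_att + ΣF_rep = (-30.0000,-7.5000)
p' = p + 1/5·F = (4.0000,-7.5000)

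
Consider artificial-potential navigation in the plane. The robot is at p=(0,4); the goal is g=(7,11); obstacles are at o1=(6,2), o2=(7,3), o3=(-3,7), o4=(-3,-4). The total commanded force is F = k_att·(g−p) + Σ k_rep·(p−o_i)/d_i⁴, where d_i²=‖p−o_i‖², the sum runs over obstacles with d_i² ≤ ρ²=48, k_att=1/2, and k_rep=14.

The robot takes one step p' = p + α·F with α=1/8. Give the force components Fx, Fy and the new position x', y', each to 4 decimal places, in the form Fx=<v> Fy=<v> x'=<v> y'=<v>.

F_att = 1/2·(g−p) = 1/2·(7,7) = (3.5000,3.5000)
o1: d²=40 ≤ ρ²=48; F_rep = 14·(-6,2)/40² = (-0.0525,0.0175)
o2: d²=50 > ρ²=48 → inactive
o3: d²=18 ≤ ρ²=48; F_rep = 14·(3,-3)/18² = (0.1296,-0.1296)
o4: d²=73 > ρ²=48 → inactive
F = F_att + ΣF_rep = (3.5771,3.3879)
p' = p + 1/8·F = (0.4471,4.4235)

Fx=3.5771 Fy=3.3879 x'=0.4471 y'=4.4235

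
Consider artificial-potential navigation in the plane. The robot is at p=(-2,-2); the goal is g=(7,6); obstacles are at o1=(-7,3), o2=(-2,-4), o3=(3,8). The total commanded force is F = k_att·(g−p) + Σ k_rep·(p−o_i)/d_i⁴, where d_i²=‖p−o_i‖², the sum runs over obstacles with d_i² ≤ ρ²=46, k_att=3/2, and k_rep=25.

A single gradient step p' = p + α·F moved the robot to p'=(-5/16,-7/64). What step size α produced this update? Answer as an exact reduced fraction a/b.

α = 1/8

F_att = 3/2·(g−p) = 3/2·(9,8) = (13.5000,12.0000)
o1: d²=50 > ρ²=46 → inactive
o2: d²=4 ≤ ρ²=46; F_rep = 25·(0,2)/4² = (0.0000,3.1250)
o3: d²=125 > ρ²=46 → inactive
F = F_att + ΣF_rep = (13.5000,15.1250)
Δp = p'−p = (1.6875,1.8906); α = Δx/Fx = (27/16) / (27/2) = 1/8
check: Δy/Fy = (121/64) / (121/8) = 1/8 ✓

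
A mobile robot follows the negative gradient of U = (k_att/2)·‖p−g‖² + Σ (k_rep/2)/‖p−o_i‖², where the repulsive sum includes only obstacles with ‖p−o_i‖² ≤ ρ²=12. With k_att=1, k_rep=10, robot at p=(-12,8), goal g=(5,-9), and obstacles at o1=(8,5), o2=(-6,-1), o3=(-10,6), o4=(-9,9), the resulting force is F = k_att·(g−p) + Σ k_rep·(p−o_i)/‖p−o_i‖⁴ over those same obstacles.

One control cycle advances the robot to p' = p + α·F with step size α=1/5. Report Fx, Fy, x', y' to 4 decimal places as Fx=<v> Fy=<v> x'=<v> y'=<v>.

Fx=16.3875 Fy=-16.7875 x'=-8.7225 y'=4.6425

F_att = 1·(g−p) = 1·(17,-17) = (17.0000,-17.0000)
o1: d²=409 > ρ²=12 → inactive
o2: d²=117 > ρ²=12 → inactive
o3: d²=8 ≤ ρ²=12; F_rep = 10·(-2,2)/8² = (-0.3125,0.3125)
o4: d²=10 ≤ ρ²=12; F_rep = 10·(-3,-1)/10² = (-0.3000,-0.1000)
F = F_att + ΣF_rep = (16.3875,-16.7875)
p' = p + 1/5·F = (-8.7225,4.6425)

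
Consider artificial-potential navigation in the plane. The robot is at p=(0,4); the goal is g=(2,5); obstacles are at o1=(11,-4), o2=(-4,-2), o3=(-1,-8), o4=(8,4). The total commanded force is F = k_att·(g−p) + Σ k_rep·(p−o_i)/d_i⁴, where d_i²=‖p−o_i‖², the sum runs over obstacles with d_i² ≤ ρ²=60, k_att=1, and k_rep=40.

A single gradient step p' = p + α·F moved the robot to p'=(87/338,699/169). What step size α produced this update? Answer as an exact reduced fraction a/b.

F_att = 1·(g−p) = 1·(2,1) = (2.0000,1.0000)
o1: d²=185 > ρ²=60 → inactive
o2: d²=52 ≤ ρ²=60; F_rep = 40·(4,6)/52² = (0.0592,0.0888)
o3: d²=145 > ρ²=60 → inactive
o4: d²=64 > ρ²=60 → inactive
F = F_att + ΣF_rep = (2.0592,1.0888)
Δp = p'−p = (0.2574,0.1361); α = Δx/Fx = (87/338) / (348/169) = 1/8
check: Δy/Fy = (23/169) / (184/169) = 1/8 ✓

α = 1/8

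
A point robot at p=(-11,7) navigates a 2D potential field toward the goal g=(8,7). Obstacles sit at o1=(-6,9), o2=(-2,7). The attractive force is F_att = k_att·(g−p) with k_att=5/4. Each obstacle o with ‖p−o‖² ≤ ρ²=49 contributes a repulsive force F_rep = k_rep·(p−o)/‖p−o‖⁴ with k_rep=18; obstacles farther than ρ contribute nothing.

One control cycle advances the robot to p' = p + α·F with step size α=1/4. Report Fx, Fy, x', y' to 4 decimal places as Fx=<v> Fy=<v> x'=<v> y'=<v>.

F_att = 5/4·(g−p) = 5/4·(19,0) = (23.7500,0.0000)
o1: d²=29 ≤ ρ²=49; F_rep = 18·(-5,-2)/29² = (-0.1070,-0.0428)
o2: d²=81 > ρ²=49 → inactive
F = F_att + ΣF_rep = (23.6430,-0.0428)
p' = p + 1/4·F = (-5.0893,6.9893)

Fx=23.6430 Fy=-0.0428 x'=-5.0893 y'=6.9893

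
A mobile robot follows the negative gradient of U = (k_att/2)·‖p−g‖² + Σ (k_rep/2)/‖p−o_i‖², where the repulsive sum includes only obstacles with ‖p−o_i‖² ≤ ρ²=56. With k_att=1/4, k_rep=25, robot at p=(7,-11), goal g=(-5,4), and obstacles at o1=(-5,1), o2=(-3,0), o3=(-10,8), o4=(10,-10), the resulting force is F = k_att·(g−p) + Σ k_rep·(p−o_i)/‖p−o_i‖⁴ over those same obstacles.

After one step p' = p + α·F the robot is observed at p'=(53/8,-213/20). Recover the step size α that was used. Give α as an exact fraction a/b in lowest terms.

α = 1/10

F_att = 1/4·(g−p) = 1/4·(-12,15) = (-3.0000,3.7500)
o1: d²=288 > ρ²=56 → inactive
o2: d²=221 > ρ²=56 → inactive
o3: d²=650 > ρ²=56 → inactive
o4: d²=10 ≤ ρ²=56; F_rep = 25·(-3,-1)/10² = (-0.7500,-0.2500)
F = F_att + ΣF_rep = (-3.7500,3.5000)
Δp = p'−p = (-0.3750,0.3500); α = Δx/Fx = (-3/8) / (-15/4) = 1/10
check: Δy/Fy = (7/20) / (7/2) = 1/10 ✓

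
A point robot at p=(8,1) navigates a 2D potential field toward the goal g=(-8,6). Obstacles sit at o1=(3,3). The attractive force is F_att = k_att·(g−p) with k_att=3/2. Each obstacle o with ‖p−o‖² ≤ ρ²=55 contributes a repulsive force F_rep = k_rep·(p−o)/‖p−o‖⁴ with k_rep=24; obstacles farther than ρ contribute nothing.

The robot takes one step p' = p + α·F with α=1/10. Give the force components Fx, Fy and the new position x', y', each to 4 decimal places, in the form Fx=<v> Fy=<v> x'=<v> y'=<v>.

Fx=-23.8573 Fy=7.4429 x'=5.6143 y'=1.7443

F_att = 3/2·(g−p) = 3/2·(-16,5) = (-24.0000,7.5000)
o1: d²=29 ≤ ρ²=55; F_rep = 24·(5,-2)/29² = (0.1427,-0.0571)
F = F_att + ΣF_rep = (-23.8573,7.4429)
p' = p + 1/10·F = (5.6143,1.7443)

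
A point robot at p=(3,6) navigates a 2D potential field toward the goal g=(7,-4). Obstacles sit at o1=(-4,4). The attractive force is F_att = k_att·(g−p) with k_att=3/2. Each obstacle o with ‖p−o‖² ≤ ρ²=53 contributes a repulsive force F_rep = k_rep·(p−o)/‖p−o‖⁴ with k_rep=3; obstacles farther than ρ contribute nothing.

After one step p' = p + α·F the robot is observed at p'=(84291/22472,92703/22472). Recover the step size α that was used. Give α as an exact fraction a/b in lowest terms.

α = 1/8

F_att = 3/2·(g−p) = 3/2·(4,-10) = (6.0000,-15.0000)
o1: d²=53 ≤ ρ²=53; F_rep = 3·(7,2)/53² = (0.0075,0.0021)
F = F_att + ΣF_rep = (6.0075,-14.9979)
Δp = p'−p = (0.7509,-1.8747); α = Δx/Fx = (16875/22472) / (16875/2809) = 1/8
check: Δy/Fy = (-42129/22472) / (-42129/2809) = 1/8 ✓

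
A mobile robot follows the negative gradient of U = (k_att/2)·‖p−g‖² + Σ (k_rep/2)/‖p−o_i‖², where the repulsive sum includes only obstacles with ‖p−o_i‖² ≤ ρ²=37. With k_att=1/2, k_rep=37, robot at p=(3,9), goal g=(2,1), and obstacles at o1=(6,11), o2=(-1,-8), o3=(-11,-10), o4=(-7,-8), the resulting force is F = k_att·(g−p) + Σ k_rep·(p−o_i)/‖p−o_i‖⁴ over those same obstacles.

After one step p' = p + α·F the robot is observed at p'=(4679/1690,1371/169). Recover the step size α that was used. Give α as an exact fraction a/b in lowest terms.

F_att = 1/2·(g−p) = 1/2·(-1,-8) = (-0.5000,-4.0000)
o1: d²=13 ≤ ρ²=37; F_rep = 37·(-3,-2)/13² = (-0.6568,-0.4379)
o2: d²=305 > ρ²=37 → inactive
o3: d²=557 > ρ²=37 → inactive
o4: d²=389 > ρ²=37 → inactive
F = F_att + ΣF_rep = (-1.1568,-4.4379)
Δp = p'−p = (-0.2314,-0.8876); α = Δx/Fx = (-391/1690) / (-391/338) = 1/5
check: Δy/Fy = (-150/169) / (-750/169) = 1/5 ✓

α = 1/5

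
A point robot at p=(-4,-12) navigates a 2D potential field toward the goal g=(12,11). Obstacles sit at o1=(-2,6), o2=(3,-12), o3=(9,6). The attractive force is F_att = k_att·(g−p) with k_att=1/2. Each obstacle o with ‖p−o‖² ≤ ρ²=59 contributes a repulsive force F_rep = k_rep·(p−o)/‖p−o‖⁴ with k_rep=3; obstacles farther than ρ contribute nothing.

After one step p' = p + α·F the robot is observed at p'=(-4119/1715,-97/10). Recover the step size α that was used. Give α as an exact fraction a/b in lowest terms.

α = 1/5

F_att = 1/2·(g−p) = 1/2·(16,23) = (8.0000,11.5000)
o1: d²=328 > ρ²=59 → inactive
o2: d²=49 ≤ ρ²=59; F_rep = 3·(-7,0)/49² = (-0.0087,0.0000)
o3: d²=493 > ρ²=59 → inactive
F = F_att + ΣF_rep = (7.9913,11.5000)
Δp = p'−p = (1.5983,2.3000); α = Δx/Fx = (2741/1715) / (2741/343) = 1/5
check: Δy/Fy = (23/10) / (23/2) = 1/5 ✓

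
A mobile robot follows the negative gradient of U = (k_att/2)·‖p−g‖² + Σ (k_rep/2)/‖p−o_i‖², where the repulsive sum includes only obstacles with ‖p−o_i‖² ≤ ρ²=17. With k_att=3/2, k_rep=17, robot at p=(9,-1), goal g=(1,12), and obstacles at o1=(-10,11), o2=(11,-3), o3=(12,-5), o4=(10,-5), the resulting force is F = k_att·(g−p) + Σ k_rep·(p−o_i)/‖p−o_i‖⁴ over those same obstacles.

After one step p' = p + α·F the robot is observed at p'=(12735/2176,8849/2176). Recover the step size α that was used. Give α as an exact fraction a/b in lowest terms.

α = 1/4

F_att = 3/2·(g−p) = 3/2·(-8,13) = (-12.0000,19.5000)
o1: d²=505 > ρ²=17 → inactive
o2: d²=8 ≤ ρ²=17; F_rep = 17·(-2,2)/8² = (-0.5312,0.5312)
o3: d²=25 > ρ²=17 → inactive
o4: d²=17 ≤ ρ²=17; F_rep = 17·(-1,4)/17² = (-0.0588,0.2353)
F = F_att + ΣF_rep = (-12.5901,20.2665)
Δp = p'−p = (-3.1475,5.0666); α = Δx/Fx = (-6849/2176) / (-6849/544) = 1/4
check: Δy/Fy = (11025/2176) / (11025/544) = 1/4 ✓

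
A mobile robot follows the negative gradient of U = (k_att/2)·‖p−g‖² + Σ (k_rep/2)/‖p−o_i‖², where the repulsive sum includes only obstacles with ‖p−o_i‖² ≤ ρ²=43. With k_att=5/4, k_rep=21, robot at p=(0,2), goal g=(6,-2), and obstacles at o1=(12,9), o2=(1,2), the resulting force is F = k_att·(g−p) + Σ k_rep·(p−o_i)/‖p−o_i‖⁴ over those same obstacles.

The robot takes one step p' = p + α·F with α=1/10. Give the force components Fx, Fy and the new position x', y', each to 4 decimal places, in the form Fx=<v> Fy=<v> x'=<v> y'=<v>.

Fx=-13.5000 Fy=-5.0000 x'=-1.3500 y'=1.5000

F_att = 5/4·(g−p) = 5/4·(6,-4) = (7.5000,-5.0000)
o1: d²=193 > ρ²=43 → inactive
o2: d²=1 ≤ ρ²=43; F_rep = 21·(-1,0)/1² = (-21.0000,0.0000)
F = F_att + ΣF_rep = (-13.5000,-5.0000)
p' = p + 1/10·F = (-1.3500,1.5000)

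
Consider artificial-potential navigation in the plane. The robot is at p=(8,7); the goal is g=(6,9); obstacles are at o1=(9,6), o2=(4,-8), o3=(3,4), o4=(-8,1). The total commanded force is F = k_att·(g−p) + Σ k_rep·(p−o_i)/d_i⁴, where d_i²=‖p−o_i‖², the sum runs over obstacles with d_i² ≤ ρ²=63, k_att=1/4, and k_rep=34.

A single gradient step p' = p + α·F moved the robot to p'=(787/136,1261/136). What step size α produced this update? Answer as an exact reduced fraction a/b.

α = 1/4

F_att = 1/4·(g−p) = 1/4·(-2,2) = (-0.5000,0.5000)
o1: d²=2 ≤ ρ²=63; F_rep = 34·(-1,1)/2² = (-8.5000,8.5000)
o2: d²=241 > ρ²=63 → inactive
o3: d²=34 ≤ ρ²=63; F_rep = 34·(5,3)/34² = (0.1471,0.0882)
o4: d²=292 > ρ²=63 → inactive
F = F_att + ΣF_rep = (-8.8529,9.0882)
Δp = p'−p = (-2.2132,2.2721); α = Δx/Fx = (-301/136) / (-301/34) = 1/4
check: Δy/Fy = (309/136) / (309/34) = 1/4 ✓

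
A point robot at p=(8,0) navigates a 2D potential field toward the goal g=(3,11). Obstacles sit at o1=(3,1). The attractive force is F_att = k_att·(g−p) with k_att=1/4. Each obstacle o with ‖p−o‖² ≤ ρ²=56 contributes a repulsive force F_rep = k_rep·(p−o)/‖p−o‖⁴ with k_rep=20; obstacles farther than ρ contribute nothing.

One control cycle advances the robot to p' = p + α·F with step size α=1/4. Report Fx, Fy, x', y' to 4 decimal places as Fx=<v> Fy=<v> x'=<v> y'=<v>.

F_att = 1/4·(g−p) = 1/4·(-5,11) = (-1.2500,2.7500)
o1: d²=26 ≤ ρ²=56; F_rep = 20·(5,-1)/26² = (0.1479,-0.0296)
F = F_att + ΣF_rep = (-1.1021,2.7204)
p' = p + 1/4·F = (7.7245,0.6801)

Fx=-1.1021 Fy=2.7204 x'=7.7245 y'=0.6801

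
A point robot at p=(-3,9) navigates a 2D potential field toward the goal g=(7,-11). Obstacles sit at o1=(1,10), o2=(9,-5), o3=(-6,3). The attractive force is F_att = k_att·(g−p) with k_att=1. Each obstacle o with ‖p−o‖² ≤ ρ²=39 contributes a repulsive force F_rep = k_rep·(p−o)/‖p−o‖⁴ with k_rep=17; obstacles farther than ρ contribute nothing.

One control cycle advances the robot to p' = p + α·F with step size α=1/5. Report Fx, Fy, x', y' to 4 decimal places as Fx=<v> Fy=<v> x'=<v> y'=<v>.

Fx=9.7647 Fy=-20.0588 x'=-1.0471 y'=4.9882

F_att = 1·(g−p) = 1·(10,-20) = (10.0000,-20.0000)
o1: d²=17 ≤ ρ²=39; F_rep = 17·(-4,-1)/17² = (-0.2353,-0.0588)
o2: d²=340 > ρ²=39 → inactive
o3: d²=45 > ρ²=39 → inactive
F = F_att + ΣF_rep = (9.7647,-20.0588)
p' = p + 1/5·F = (-1.0471,4.9882)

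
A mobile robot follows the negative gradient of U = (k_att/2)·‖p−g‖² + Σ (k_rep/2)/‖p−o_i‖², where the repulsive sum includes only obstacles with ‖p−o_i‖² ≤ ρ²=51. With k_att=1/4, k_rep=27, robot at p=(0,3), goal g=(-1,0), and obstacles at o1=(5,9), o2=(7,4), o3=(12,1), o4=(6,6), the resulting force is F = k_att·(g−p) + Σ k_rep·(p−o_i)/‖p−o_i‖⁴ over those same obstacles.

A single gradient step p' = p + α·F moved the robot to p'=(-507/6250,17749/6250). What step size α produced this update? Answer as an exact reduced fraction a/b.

α = 1/5

F_att = 1/4·(g−p) = 1/4·(-1,-3) = (-0.2500,-0.7500)
o1: d²=61 > ρ²=51 → inactive
o2: d²=50 ≤ ρ²=51; F_rep = 27·(-7,-1)/50² = (-0.0756,-0.0108)
o3: d²=148 > ρ²=51 → inactive
o4: d²=45 ≤ ρ²=51; F_rep = 27·(-6,-3)/45² = (-0.0800,-0.0400)
F = F_att + ΣF_rep = (-0.4056,-0.8008)
Δp = p'−p = (-0.0811,-0.1602); α = Δx/Fx = (-507/6250) / (-507/1250) = 1/5
check: Δy/Fy = (-1001/6250) / (-1001/1250) = 1/5 ✓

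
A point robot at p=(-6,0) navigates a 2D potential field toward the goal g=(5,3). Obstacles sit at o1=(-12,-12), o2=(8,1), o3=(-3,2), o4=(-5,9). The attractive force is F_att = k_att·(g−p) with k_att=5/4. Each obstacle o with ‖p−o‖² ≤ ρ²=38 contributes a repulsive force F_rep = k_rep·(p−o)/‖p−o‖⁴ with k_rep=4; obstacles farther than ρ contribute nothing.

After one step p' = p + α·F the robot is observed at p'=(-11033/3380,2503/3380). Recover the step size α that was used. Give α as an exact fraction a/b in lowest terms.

F_att = 5/4·(g−p) = 5/4·(11,3) = (13.7500,3.7500)
o1: d²=180 > ρ²=38 → inactive
o2: d²=197 > ρ²=38 → inactive
o3: d²=13 ≤ ρ²=38; F_rep = 4·(-3,-2)/13² = (-0.0710,-0.0473)
o4: d²=82 > ρ²=38 → inactive
F = F_att + ΣF_rep = (13.6790,3.7027)
Δp = p'−p = (2.7358,0.7405); α = Δx/Fx = (9247/3380) / (9247/676) = 1/5
check: Δy/Fy = (2503/3380) / (2503/676) = 1/5 ✓

α = 1/5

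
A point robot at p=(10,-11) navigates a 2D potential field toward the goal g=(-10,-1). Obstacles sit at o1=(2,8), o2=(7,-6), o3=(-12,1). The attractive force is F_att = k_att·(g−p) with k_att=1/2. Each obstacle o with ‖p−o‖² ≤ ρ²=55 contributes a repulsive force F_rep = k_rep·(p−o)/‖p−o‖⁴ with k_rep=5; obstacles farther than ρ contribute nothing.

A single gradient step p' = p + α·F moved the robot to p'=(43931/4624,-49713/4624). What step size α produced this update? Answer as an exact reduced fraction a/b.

α = 1/20

F_att = 1/2·(g−p) = 1/2·(-20,10) = (-10.0000,5.0000)
o1: d²=425 > ρ²=55 → inactive
o2: d²=34 ≤ ρ²=55; F_rep = 5·(3,-5)/34² = (0.0130,-0.0216)
o3: d²=628 > ρ²=55 → inactive
F = F_att + ΣF_rep = (-9.9870,4.9784)
Δp = p'−p = (-0.4994,0.2489); α = Δx/Fx = (-2309/4624) / (-11545/1156) = 1/20
check: Δy/Fy = (1151/4624) / (5755/1156) = 1/20 ✓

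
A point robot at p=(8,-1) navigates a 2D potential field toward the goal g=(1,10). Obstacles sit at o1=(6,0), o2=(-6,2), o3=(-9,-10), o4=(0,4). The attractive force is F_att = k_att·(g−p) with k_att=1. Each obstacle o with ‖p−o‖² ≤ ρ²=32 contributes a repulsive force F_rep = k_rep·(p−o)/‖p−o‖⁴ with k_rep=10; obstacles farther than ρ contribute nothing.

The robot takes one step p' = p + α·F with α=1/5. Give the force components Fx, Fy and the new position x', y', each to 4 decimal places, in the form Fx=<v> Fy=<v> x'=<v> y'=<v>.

Fx=-6.2000 Fy=10.6000 x'=6.7600 y'=1.1200

F_att = 1·(g−p) = 1·(-7,11) = (-7.0000,11.0000)
o1: d²=5 ≤ ρ²=32; F_rep = 10·(2,-1)/5² = (0.8000,-0.4000)
o2: d²=205 > ρ²=32 → inactive
o3: d²=370 > ρ²=32 → inactive
o4: d²=89 > ρ²=32 → inactive
F = F_att + ΣF_rep = (-6.2000,10.6000)
p' = p + 1/5·F = (6.7600,1.1200)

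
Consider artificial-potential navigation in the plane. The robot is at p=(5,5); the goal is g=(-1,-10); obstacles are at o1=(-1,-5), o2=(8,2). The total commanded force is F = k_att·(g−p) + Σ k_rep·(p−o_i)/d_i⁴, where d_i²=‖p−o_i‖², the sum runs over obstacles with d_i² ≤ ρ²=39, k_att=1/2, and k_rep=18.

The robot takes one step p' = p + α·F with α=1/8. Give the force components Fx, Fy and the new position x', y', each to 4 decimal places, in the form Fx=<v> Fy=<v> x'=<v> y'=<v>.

F_att = 1/2·(g−p) = 1/2·(-6,-15) = (-3.0000,-7.5000)
o1: d²=136 > ρ²=39 → inactive
o2: d²=18 ≤ ρ²=39; F_rep = 18·(-3,3)/18² = (-0.1667,0.1667)
F = F_att + ΣF_rep = (-3.1667,-7.3333)
p' = p + 1/8·F = (4.6042,4.0833)

Fx=-3.1667 Fy=-7.3333 x'=4.6042 y'=4.0833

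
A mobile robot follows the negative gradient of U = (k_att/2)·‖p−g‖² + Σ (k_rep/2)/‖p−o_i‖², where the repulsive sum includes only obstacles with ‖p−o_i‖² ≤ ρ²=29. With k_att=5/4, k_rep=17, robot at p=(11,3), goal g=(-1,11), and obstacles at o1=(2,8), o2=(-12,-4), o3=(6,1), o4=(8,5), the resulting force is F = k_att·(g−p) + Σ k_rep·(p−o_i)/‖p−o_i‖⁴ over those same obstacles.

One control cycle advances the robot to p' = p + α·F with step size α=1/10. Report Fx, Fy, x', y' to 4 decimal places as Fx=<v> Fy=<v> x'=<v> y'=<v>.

F_att = 5/4·(g−p) = 5/4·(-12,8) = (-15.0000,10.0000)
o1: d²=106 > ρ²=29 → inactive
o2: d²=578 > ρ²=29 → inactive
o3: d²=29 ≤ ρ²=29; F_rep = 17·(5,2)/29² = (0.1011,0.0404)
o4: d²=13 ≤ ρ²=29; F_rep = 17·(3,-2)/13² = (0.3018,-0.2012)
F = F_att + ΣF_rep = (-14.5972,9.8392)
p' = p + 1/10·F = (9.5403,3.9839)

Fx=-14.5972 Fy=9.8392 x'=9.5403 y'=3.9839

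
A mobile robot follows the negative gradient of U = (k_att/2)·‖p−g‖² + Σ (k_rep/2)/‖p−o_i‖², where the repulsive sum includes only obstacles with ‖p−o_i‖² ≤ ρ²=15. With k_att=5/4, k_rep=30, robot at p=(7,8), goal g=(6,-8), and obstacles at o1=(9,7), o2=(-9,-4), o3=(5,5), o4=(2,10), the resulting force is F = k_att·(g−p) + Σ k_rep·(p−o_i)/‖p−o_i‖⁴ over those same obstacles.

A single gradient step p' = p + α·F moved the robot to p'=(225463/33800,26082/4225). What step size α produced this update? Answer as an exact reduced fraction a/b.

F_att = 5/4·(g−p) = 5/4·(-1,-16) = (-1.2500,-20.0000)
o1: d²=5 ≤ ρ²=15; F_rep = 30·(-2,1)/5² = (-2.4000,1.2000)
o2: d²=400 > ρ²=15 → inactive
o3: d²=13 ≤ ρ²=15; F_rep = 30·(2,3)/13² = (0.3550,0.5325)
o4: d²=29 > ρ²=15 → inactive
F = F_att + ΣF_rep = (-3.2950,-18.2675)
Δp = p'−p = (-0.3295,-1.8267); α = Δx/Fx = (-11137/33800) / (-11137/3380) = 1/10
check: Δy/Fy = (-7718/4225) / (-15436/845) = 1/10 ✓

α = 1/10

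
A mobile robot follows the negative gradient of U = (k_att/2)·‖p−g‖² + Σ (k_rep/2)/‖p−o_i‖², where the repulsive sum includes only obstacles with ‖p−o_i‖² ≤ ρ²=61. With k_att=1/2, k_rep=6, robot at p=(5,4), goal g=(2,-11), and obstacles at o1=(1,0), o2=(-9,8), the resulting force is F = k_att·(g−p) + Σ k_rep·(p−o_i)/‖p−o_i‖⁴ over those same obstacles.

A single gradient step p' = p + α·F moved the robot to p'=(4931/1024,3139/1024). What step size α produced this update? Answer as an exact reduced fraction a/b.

α = 1/8

F_att = 1/2·(g−p) = 1/2·(-3,-15) = (-1.5000,-7.5000)
o1: d²=32 ≤ ρ²=61; F_rep = 6·(4,4)/32² = (0.0234,0.0234)
o2: d²=212 > ρ²=61 → inactive
F = F_att + ΣF_rep = (-1.4766,-7.4766)
Δp = p'−p = (-0.1846,-0.9346); α = Δx/Fx = (-189/1024) / (-189/128) = 1/8
check: Δy/Fy = (-957/1024) / (-957/128) = 1/8 ✓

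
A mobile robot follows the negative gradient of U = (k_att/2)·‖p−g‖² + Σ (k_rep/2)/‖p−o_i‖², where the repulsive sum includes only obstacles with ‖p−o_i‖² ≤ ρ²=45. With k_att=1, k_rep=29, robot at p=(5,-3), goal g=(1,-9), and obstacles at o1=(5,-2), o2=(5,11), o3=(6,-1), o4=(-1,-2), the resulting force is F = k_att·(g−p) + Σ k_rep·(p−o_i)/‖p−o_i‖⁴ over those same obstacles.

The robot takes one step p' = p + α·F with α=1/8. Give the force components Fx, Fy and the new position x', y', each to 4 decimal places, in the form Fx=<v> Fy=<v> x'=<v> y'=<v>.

Fx=-5.0329 Fy=-37.3412 x'=4.3709 y'=-7.6676

F_att = 1·(g−p) = 1·(-4,-6) = (-4.0000,-6.0000)
o1: d²=1 ≤ ρ²=45; F_rep = 29·(0,-1)/1² = (0.0000,-29.0000)
o2: d²=196 > ρ²=45 → inactive
o3: d²=5 ≤ ρ²=45; F_rep = 29·(-1,-2)/5² = (-1.1600,-2.3200)
o4: d²=37 ≤ ρ²=45; F_rep = 29·(6,-1)/37² = (0.1271,-0.0212)
F = F_att + ΣF_rep = (-5.0329,-37.3412)
p' = p + 1/8·F = (4.3709,-7.6676)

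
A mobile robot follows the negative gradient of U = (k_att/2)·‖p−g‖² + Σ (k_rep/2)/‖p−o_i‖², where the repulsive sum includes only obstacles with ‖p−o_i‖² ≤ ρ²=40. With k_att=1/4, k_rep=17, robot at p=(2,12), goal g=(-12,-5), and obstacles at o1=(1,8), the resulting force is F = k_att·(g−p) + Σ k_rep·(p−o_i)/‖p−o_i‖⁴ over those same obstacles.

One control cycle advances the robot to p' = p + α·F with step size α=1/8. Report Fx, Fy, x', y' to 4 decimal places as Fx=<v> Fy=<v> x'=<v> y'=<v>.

Fx=-3.4412 Fy=-4.0147 x'=1.5699 y'=11.4982

F_att = 1/4·(g−p) = 1/4·(-14,-17) = (-3.5000,-4.2500)
o1: d²=17 ≤ ρ²=40; F_rep = 17·(1,4)/17² = (0.0588,0.2353)
F = F_att + ΣF_rep = (-3.4412,-4.0147)
p' = p + 1/8·F = (1.5699,11.4982)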